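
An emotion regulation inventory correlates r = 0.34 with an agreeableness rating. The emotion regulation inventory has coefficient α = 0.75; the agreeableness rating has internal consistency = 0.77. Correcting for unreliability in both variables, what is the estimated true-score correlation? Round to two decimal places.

r_true = r_obs / √(r_xx · r_yy) = 0.34 / √(0.75 × 0.77) = 0.34 / √0.5775 = 0.34 / 0.7599 ≈ 0.45.

0.45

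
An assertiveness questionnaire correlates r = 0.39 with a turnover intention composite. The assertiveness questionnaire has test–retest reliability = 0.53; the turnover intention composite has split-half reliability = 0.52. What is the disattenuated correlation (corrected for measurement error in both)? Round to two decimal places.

0.74

r_true = r_obs / √(r_xx · r_yy) = 0.39 / √(0.53 × 0.52) = 0.39 / √0.2756 = 0.39 / 0.5250 ≈ 0.74.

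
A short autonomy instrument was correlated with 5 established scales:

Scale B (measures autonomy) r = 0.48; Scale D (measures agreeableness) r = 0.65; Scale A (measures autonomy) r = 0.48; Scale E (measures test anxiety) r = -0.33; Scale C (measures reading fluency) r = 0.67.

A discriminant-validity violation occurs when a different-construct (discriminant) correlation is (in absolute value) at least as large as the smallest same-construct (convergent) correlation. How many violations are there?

Convergent (same construct = autonomy): Scale B, Scale A.
Smallest convergent = 0.48. Discriminant |r|: 0.65, 0.33, 0.67; count ≥ 0.48 → 2.

2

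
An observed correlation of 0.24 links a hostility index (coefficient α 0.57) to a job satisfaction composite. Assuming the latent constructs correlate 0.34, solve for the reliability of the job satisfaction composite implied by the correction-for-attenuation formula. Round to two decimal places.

0.87

r_true = r_obs / √(r_xx · r_yy) ⇒ 0.34 = 0.24 / √(0.57 · r_yy).
√(0.57 · r_yy) = 0.24 / 0.34 = 0.7059; 0.57 · r_yy = 0.4983; r_yy = 0.4983 / 0.57 ≈ 0.87.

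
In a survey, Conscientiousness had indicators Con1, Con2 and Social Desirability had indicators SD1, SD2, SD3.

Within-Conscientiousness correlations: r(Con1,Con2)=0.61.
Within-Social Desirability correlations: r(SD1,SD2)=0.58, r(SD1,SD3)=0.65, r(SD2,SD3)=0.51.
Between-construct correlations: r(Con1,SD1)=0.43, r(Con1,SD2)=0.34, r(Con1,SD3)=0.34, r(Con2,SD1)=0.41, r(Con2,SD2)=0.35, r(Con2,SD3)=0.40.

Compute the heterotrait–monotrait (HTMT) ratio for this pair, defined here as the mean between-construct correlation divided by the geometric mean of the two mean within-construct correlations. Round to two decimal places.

0.64

Between-construct mean = 2.27/6 = 0.3783.
Mean within-Con = 0.61/1 = 0.6100; mean within-SD = 1.74/3 = 0.5800.
Geometric mean = √(0.6100 × 0.5800) = 0.5948.
HTMT = 0.3783 / 0.5948 = 0.64.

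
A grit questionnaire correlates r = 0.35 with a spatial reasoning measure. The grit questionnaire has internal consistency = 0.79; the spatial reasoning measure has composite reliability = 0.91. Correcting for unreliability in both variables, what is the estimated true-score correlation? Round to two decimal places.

0.41

r_true = r_obs / √(r_xx · r_yy) = 0.35 / √(0.79 × 0.91) = 0.35 / √0.7189 = 0.35 / 0.8479 ≈ 0.41.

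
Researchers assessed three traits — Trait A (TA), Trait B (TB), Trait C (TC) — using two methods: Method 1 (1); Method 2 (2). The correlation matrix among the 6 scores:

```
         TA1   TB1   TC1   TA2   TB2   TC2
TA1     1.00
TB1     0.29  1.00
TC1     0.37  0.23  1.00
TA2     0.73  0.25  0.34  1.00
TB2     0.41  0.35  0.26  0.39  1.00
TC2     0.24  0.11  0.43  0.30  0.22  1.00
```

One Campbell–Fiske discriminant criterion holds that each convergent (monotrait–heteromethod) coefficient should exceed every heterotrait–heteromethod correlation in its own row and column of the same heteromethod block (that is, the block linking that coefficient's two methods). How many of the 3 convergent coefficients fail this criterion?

1

Convergent coefficients and their comparison sets:
TA (methods 1·2): 0.73 vs {0.41, 0.25, 0.24, 0.34} → pass.
TB (methods 1·2): 0.35 vs {0.25, 0.41, 0.11, 0.26} → fail.
TC (methods 1·2): 0.43 vs {0.34, 0.24, 0.26, 0.11} → pass.
1 of 3 fail.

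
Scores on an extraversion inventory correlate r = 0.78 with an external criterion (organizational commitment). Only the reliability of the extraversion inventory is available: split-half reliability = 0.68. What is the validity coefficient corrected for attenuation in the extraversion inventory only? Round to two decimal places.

0.95

Single correction: r_c = r_obs / √r_xx = 0.78 / √0.68 = 0.78 / 0.8246 ≈ 0.95.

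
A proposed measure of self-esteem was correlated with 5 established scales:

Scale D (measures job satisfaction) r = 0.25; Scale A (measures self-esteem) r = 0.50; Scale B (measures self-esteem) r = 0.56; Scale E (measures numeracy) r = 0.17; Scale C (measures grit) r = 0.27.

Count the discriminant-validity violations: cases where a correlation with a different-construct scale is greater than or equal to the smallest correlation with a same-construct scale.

Convergent (same construct = self-esteem): Scale A, Scale B.
Smallest convergent = 0.50. Discriminant values: 0.25, 0.17, 0.27; count ≥ 0.50 → 0.

0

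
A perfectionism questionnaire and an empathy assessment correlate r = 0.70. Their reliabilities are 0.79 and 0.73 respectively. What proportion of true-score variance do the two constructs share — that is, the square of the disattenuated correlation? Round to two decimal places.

Disattenuated r = 0.70 / √(0.79 × 0.73) = 0.70 / 0.7594 = 0.9218.
Shared true-score variance = 0.9218² = 0.8497 ≈ 0.85.

0.85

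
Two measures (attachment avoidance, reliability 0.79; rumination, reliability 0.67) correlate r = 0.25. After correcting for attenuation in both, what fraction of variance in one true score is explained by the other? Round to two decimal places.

Disattenuated r = 0.25 / √(0.79 × 0.67) = 0.25 / 0.7275 = 0.3436.
Shared true-score variance = 0.3436² = 0.1181 ≈ 0.12.

0.12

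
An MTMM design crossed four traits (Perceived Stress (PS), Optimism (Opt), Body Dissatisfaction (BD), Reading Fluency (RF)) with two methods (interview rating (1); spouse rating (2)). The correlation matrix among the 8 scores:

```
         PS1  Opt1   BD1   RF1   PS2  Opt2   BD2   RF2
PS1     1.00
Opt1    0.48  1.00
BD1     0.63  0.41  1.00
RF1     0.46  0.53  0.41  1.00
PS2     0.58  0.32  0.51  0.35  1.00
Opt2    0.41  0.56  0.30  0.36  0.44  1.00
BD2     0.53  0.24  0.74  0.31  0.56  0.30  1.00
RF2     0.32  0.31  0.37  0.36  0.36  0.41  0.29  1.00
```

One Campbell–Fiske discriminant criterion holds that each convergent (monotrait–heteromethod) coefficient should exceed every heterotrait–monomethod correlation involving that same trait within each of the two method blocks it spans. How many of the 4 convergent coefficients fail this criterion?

Checking each validity diagonal entry against its comparison values:
PS (methods 1·2): 0.58 vs {0.48, 0.44, 0.63, 0.56, 0.46, 0.36} → fail.
Opt (methods 1·2): 0.56 vs {0.48, 0.44, 0.41, 0.30, 0.53, 0.41} → pass.
BD (methods 1·2): 0.74 vs {0.63, 0.56, 0.41, 0.30, 0.41, 0.29} → pass.
RF (methods 1·2): 0.36 vs {0.46, 0.36, 0.53, 0.41, 0.41, 0.29} → fail.
2 of 4 fail.

2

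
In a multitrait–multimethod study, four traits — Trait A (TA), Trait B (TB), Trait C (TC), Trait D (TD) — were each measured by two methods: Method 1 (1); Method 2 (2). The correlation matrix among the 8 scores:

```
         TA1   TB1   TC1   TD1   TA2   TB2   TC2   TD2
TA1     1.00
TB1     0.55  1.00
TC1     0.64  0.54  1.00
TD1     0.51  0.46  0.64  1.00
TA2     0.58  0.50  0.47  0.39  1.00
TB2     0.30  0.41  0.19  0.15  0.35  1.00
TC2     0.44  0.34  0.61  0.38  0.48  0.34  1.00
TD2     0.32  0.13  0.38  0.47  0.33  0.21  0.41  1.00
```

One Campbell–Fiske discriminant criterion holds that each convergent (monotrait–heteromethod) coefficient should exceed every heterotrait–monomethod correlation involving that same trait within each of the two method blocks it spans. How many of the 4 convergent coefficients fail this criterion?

Each convergent coefficient versus the relevant comparison correlations:
TA (methods 1·2): 0.58 vs {0.55, 0.35, 0.64, 0.48, 0.51, 0.33} → fail.
TB (methods 1·2): 0.41 vs {0.55, 0.35, 0.54, 0.34, 0.46, 0.21} → fail.
TC (methods 1·2): 0.61 vs {0.64, 0.48, 0.54, 0.34, 0.64, 0.41} → fail.
TD (methods 1·2): 0.47 vs {0.51, 0.33, 0.46, 0.21, 0.64, 0.41} → fail.
4 of 4 fail.

4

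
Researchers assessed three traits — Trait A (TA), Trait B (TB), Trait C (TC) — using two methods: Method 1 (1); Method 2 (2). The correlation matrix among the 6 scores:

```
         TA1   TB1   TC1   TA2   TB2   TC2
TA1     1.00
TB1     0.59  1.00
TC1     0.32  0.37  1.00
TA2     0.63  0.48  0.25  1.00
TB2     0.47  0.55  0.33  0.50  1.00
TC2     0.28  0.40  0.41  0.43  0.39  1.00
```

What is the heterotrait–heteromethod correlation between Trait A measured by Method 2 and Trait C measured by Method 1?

Different traits and methods: r(TA2, TC1) = 0.25.

0.25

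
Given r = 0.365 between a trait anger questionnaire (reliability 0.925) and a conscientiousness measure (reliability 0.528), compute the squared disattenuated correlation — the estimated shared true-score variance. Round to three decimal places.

Disattenuated r = 0.365 / √(0.925 × 0.528) = 0.365 / 0.6989 = 0.5222.
Shared true-score variance = 0.5222² = 0.2727 ≈ 0.273.

0.273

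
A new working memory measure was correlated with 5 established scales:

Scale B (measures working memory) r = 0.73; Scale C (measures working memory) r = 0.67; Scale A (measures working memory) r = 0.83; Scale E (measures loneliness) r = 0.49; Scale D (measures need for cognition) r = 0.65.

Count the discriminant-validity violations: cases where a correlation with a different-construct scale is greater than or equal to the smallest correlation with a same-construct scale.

Convergent (same construct = working memory): Scale B, Scale C, Scale A.
Smallest convergent = 0.67. Discriminant values: 0.49, 0.65; count ≥ 0.67 → 0.

0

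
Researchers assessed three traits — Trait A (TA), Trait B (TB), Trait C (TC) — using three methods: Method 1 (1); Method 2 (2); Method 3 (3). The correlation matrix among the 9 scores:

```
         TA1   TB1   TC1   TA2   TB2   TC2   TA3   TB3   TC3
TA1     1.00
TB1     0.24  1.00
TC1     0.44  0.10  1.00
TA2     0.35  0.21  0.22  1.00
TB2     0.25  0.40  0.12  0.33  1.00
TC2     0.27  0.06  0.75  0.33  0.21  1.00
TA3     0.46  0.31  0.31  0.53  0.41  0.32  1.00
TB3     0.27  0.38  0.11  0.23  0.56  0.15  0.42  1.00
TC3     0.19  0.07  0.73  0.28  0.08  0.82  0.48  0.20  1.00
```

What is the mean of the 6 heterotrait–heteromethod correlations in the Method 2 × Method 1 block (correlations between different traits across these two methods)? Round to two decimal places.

HTHM values (method 2 × method 1): 0.21, 0.22, 0.25, 0.12, 0.27, 0.06; mean = 1.13/6 = 0.19.

0.19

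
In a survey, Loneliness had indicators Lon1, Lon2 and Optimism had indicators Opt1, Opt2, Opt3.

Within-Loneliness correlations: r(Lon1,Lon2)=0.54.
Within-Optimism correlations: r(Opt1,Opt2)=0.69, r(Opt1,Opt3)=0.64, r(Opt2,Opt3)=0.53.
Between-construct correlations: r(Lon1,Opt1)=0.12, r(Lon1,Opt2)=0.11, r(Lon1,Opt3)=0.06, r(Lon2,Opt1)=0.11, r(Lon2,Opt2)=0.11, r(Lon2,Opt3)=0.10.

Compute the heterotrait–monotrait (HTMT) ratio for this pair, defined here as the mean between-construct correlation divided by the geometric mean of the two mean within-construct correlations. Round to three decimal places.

Between-construct mean = 0.61/6 = 0.1017.
Mean within-Lon = 0.54/1 = 0.5400; mean within-Opt = 1.86/3 = 0.6200.
Geometric mean = √(0.5400 × 0.6200) = 0.5786.
HTMT = 0.1017 / 0.5786 = 0.176.

0.176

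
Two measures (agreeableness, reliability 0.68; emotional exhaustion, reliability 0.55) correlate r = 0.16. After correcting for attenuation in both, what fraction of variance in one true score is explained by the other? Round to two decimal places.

0.07

Disattenuated r = 0.16 / √(0.68 × 0.55) = 0.16 / 0.6116 = 0.2616.
Shared true-score variance = 0.2616² = 0.0684 ≈ 0.07.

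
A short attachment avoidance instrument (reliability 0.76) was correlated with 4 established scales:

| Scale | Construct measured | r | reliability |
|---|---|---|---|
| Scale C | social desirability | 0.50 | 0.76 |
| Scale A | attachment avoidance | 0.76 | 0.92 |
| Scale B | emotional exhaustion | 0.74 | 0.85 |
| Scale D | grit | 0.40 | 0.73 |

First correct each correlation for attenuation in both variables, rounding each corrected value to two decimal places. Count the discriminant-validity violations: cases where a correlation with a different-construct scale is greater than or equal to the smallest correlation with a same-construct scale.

Disattenuated r (r / √(r_scale · r_new)):
  Scale C (disc): 0.50 / √(0.76·0.76) = 0.66
  Scale A (conv): 0.76 / √(0.92·0.76) = 0.91
  Scale B (disc): 0.74 / √(0.85·0.76) = 0.92
  Scale D (disc): 0.40 / √(0.73·0.76) = 0.54
Smallest convergent = 0.91. Discriminant values: 0.66, 0.92, 0.54; count ≥ 0.91 → 1.

1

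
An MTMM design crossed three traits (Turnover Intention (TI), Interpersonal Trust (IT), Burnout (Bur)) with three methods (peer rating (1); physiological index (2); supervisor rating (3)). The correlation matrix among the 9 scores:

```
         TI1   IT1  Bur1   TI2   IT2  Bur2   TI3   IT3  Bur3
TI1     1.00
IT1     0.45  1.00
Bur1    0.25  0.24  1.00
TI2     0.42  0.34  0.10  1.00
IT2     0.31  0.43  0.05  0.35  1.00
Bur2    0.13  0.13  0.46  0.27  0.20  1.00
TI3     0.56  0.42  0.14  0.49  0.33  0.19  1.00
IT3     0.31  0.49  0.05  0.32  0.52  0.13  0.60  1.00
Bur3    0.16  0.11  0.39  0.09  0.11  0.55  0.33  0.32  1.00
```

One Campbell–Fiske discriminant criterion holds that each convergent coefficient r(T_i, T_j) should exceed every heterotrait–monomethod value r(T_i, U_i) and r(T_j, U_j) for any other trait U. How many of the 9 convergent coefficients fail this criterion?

6

Each convergent coefficient versus the relevant comparison correlations:
TI (methods 1·2): 0.42 vs {0.45, 0.35, 0.25, 0.27} → fail.
TI (methods 1·3): 0.56 vs {0.45, 0.60, 0.25, 0.33} → fail.
TI (methods 2·3): 0.49 vs {0.35, 0.60, 0.27, 0.33} → fail.
IT (methods 1·2): 0.43 vs {0.45, 0.35, 0.24, 0.20} → fail.
IT (methods 1·3): 0.49 vs {0.45, 0.60, 0.24, 0.32} → fail.
IT (methods 2·3): 0.52 vs {0.35, 0.60, 0.20, 0.32} → fail.
Bur (methods 1·2): 0.46 vs {0.25, 0.27, 0.24, 0.20} → pass.
Bur (methods 1·3): 0.39 vs {0.25, 0.33, 0.24, 0.32} → pass.
Bur (methods 2·3): 0.55 vs {0.27, 0.33, 0.20, 0.32} → pass.
6 of 9 fail.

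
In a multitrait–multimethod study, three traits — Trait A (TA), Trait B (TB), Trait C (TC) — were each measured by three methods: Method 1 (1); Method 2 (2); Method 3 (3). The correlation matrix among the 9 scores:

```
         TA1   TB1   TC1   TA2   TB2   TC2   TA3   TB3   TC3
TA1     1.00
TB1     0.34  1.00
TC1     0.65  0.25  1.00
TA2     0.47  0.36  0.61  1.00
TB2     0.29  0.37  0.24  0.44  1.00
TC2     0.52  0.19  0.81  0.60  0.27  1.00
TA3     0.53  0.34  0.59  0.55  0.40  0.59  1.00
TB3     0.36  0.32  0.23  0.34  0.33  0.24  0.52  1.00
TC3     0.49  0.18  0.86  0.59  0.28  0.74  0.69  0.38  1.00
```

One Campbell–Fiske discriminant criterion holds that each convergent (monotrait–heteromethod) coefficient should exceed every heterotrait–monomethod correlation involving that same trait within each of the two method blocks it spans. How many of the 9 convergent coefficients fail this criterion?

Convergent coefficients and their comparison sets:
TA (methods 1·2): 0.47 vs {0.34, 0.44, 0.65, 0.60} → fail.
TA (methods 1·3): 0.53 vs {0.34, 0.52, 0.65, 0.69} → fail.
TA (methods 2·3): 0.55 vs {0.44, 0.52, 0.60, 0.69} → fail.
TB (methods 1·2): 0.37 vs {0.34, 0.44, 0.25, 0.27} → fail.
TB (methods 1·3): 0.32 vs {0.34, 0.52, 0.25, 0.38} → fail.
TB (methods 2·3): 0.33 vs {0.44, 0.52, 0.27, 0.38} → fail.
TC (methods 1·2): 0.81 vs {0.65, 0.60, 0.25, 0.27} → pass.
TC (methods 1·3): 0.86 vs {0.65, 0.69, 0.25, 0.38} → pass.
TC (methods 2·3): 0.74 vs {0.60, 0.69, 0.27, 0.38} → pass.
6 of 9 fail.

6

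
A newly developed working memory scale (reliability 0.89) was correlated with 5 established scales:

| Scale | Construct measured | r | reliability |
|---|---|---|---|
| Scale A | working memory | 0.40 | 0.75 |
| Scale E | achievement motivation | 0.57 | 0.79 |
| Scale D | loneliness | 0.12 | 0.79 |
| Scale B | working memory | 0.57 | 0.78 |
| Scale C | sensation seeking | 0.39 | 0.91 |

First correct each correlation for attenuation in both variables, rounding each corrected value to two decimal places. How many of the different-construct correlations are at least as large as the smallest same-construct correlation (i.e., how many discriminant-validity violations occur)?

1

Disattenuated r (r / √(r_scale · r_new)):
  Scale A (conv): 0.40 / √(0.75·0.89) = 0.49
  Scale E (disc): 0.57 / √(0.79·0.89) = 0.68
  Scale D (disc): 0.12 / √(0.79·0.89) = 0.14
  Scale B (conv): 0.57 / √(0.78·0.89) = 0.68
  Scale C (disc): 0.39 / √(0.91·0.89) = 0.43
Smallest convergent = 0.49. Discriminant values: 0.68, 0.14, 0.43; count ≥ 0.49 → 1.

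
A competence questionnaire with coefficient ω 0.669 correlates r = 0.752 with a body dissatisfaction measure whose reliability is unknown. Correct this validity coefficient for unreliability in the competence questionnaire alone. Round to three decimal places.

Single correction: r_c = r_obs / √r_xx = 0.752 / √0.669 = 0.752 / 0.8179 ≈ 0.919.

0.919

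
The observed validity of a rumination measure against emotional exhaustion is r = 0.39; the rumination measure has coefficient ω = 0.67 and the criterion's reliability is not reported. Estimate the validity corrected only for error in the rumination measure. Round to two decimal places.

0.48

Single correction: r_c = r_obs / √r_xx = 0.39 / √0.67 = 0.39 / 0.8185 ≈ 0.48.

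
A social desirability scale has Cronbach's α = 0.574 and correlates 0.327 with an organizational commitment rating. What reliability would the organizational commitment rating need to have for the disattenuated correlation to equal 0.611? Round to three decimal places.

0.499

r_true = r_obs / √(r_xx · r_yy) ⇒ 0.611 = 0.327 / √(0.574 · r_yy).
√(0.574 · r_yy) = 0.327 / 0.611 = 0.5352; 0.574 · r_yy = 0.2864; r_yy = 0.2864 / 0.574 ≈ 0.499.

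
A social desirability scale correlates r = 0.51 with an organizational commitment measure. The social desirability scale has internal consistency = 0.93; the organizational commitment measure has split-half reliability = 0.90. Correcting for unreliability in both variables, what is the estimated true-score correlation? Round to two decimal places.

r_true = r_obs / √(r_xx · r_yy) = 0.51 / √(0.93 × 0.90) = 0.51 / √0.8370 = 0.51 / 0.9149 ≈ 0.56.

0.56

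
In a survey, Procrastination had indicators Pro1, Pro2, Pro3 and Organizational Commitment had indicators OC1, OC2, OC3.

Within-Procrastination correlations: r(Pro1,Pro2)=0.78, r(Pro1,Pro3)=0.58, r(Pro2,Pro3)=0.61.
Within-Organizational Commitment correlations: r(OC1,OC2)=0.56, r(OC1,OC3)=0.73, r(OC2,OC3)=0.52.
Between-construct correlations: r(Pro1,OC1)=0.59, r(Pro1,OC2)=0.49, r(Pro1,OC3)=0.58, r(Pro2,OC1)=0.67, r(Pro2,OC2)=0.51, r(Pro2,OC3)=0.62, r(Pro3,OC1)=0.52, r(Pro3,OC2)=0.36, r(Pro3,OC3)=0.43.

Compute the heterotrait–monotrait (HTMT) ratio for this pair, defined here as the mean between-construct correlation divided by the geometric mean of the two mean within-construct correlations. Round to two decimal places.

Mean between = 4.77/9 = 0.5300.
Mean within-Pro = 1.97/3 = 0.6567; mean within-OC = 1.81/3 = 0.6033.
Geometric mean = √(0.6567 × 0.6033) = 0.6294.
HTMT = 0.5300 / 0.6294 = 0.84.

0.84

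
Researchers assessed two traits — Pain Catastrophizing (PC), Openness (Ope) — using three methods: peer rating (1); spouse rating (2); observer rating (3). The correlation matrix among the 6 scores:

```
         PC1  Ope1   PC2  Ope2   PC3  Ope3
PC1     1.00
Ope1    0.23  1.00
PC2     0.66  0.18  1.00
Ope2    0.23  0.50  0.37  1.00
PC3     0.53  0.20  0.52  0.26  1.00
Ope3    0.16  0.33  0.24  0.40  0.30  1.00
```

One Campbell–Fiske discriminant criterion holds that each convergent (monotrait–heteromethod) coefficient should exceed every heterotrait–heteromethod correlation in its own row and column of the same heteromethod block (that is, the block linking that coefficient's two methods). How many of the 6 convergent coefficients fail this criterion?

0

Convergent coefficients and their comparison sets:
PC (methods 1·2): 0.66 vs {0.23, 0.18} → pass.
PC (methods 1·3): 0.53 vs {0.16, 0.20} → pass.
PC (methods 2·3): 0.52 vs {0.24, 0.26} → pass.
Ope (methods 1·2): 0.50 vs {0.18, 0.23} → pass.
Ope (methods 1·3): 0.33 vs {0.20, 0.16} → pass.
Ope (methods 2·3): 0.40 vs {0.26, 0.24} → pass.
0 of 6 fail.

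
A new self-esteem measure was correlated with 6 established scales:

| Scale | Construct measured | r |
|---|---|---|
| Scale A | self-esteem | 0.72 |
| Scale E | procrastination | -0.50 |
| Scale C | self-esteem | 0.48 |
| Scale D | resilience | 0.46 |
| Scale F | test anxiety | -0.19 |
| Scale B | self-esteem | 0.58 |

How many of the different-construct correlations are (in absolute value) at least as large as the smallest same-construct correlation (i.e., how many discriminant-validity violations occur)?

Convergent (same construct = self-esteem): Scale A, Scale C, Scale B.
Smallest convergent = 0.48. Discriminant |r|: 0.50, 0.46, 0.19; count ≥ 0.48 → 1.

1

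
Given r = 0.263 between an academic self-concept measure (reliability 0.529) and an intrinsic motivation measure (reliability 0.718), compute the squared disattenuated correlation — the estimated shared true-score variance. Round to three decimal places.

0.182

Disattenuated r = 0.263 / √(0.529 × 0.718) = 0.263 / 0.6163 = 0.4267.
Shared true-score variance = 0.4267² = 0.1821 ≈ 0.182.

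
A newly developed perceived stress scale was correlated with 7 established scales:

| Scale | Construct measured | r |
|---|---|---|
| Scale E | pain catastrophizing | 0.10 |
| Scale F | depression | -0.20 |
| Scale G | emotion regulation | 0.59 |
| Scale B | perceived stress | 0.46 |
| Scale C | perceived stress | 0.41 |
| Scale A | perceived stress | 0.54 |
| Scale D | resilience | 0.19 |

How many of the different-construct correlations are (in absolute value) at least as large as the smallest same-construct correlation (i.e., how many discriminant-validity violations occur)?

1

Convergent (same construct = perceived stress): Scale B, Scale C, Scale A.
Smallest convergent = 0.41. Discriminant |r|: 0.10, 0.20, 0.59, 0.19; count ≥ 0.41 → 1.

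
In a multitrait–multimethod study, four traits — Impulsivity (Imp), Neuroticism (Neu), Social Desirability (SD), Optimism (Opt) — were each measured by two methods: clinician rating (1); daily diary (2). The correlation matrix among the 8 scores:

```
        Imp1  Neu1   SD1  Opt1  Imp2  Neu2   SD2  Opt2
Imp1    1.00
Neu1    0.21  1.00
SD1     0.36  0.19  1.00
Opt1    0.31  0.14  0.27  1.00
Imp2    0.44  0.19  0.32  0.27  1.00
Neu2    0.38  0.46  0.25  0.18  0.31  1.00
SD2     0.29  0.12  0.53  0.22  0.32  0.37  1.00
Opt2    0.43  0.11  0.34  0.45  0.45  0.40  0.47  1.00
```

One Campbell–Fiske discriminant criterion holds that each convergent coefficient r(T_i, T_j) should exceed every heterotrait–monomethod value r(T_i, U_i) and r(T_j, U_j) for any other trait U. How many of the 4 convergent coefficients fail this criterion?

Convergent coefficients and their comparison sets:
Imp (methods 1·2): 0.44 vs {0.21, 0.31, 0.36, 0.32, 0.31, 0.45} → fail.
Neu (methods 1·2): 0.46 vs {0.21, 0.31, 0.19, 0.37, 0.14, 0.40} → pass.
SD (methods 1·2): 0.53 vs {0.36, 0.32, 0.19, 0.37, 0.27, 0.47} → pass.
Opt (methods 1·2): 0.45 vs {0.31, 0.45, 0.14, 0.40, 0.27, 0.47} → fail.
2 of 4 fail.

2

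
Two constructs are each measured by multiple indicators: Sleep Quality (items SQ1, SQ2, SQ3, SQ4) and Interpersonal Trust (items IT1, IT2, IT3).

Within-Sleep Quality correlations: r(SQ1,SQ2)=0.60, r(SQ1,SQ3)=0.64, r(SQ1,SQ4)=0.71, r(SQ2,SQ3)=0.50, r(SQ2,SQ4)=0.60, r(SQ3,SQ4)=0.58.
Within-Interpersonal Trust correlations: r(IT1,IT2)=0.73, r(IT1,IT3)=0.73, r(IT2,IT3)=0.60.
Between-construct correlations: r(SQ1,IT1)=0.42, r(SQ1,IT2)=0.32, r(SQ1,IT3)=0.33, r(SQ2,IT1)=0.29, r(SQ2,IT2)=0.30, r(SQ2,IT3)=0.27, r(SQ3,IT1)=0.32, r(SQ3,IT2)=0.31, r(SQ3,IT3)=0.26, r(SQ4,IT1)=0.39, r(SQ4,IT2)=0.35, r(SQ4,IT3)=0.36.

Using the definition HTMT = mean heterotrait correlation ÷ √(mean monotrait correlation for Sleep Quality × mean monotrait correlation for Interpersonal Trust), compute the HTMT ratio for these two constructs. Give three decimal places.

0.507

Mean between = 3.92/12 = 0.3267.
Mean within-SQ = 3.63/6 = 0.6050; mean within-IT = 2.06/3 = 0.6867.
Geometric mean = √(0.6050 × 0.6867) = 0.6446.
HTMT = 0.3267 / 0.6446 = 0.507.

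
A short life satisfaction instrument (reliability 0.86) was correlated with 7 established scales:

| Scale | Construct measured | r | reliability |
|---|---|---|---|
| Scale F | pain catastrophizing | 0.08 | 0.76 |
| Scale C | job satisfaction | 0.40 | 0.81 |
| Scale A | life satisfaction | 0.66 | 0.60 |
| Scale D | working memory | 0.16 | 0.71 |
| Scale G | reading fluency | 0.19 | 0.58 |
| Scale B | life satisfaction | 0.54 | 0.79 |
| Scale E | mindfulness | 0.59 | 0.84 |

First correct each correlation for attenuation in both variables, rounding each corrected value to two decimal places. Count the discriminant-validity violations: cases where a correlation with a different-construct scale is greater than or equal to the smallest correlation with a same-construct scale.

Disattenuated r (r / √(r_scale · r_new)):
  Scale F (disc): 0.08 / √(0.76·0.86) = 0.10
  Scale C (disc): 0.40 / √(0.81·0.86) = 0.48
  Scale A (conv): 0.66 / √(0.60·0.86) = 0.92
  Scale D (disc): 0.16 / √(0.71·0.86) = 0.20
  Scale G (disc): 0.19 / √(0.58·0.86) = 0.27
  Scale B (conv): 0.54 / √(0.79·0.86) = 0.66
  Scale E (disc): 0.59 / √(0.84·0.86) = 0.69
Smallest convergent = 0.66. Discriminant values: 0.10, 0.48, 0.20, 0.27, 0.69; count ≥ 0.66 → 1.

1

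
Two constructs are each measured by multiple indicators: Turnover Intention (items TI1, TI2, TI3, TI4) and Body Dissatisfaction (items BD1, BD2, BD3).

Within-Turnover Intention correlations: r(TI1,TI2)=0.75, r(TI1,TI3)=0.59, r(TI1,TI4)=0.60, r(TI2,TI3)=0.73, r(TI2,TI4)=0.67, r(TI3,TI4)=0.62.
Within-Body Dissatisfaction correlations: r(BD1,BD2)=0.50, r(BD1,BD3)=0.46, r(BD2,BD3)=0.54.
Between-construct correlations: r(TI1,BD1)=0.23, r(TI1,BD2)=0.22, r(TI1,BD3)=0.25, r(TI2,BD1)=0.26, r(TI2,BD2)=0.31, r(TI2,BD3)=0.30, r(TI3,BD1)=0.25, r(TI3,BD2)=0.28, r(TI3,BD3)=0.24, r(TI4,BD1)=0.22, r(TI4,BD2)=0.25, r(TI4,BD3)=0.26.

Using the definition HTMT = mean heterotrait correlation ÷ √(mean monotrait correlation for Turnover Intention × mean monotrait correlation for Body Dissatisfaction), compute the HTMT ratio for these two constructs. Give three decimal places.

0.445

Mean between = 3.07/12 = 0.2558.
Mean within-TI = 3.96/6 = 0.6600; mean within-BD = 1.50/3 = 0.5000.
Geometric mean = √(0.6600 × 0.5000) = 0.5745.
HTMT = 0.2558 / 0.5745 = 0.445.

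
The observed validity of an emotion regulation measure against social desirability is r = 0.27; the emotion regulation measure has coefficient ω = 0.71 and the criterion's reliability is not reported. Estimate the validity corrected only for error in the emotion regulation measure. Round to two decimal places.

0.32

Single correction: r_c = r_obs / √r_xx = 0.27 / √0.71 = 0.27 / 0.8426 ≈ 0.32.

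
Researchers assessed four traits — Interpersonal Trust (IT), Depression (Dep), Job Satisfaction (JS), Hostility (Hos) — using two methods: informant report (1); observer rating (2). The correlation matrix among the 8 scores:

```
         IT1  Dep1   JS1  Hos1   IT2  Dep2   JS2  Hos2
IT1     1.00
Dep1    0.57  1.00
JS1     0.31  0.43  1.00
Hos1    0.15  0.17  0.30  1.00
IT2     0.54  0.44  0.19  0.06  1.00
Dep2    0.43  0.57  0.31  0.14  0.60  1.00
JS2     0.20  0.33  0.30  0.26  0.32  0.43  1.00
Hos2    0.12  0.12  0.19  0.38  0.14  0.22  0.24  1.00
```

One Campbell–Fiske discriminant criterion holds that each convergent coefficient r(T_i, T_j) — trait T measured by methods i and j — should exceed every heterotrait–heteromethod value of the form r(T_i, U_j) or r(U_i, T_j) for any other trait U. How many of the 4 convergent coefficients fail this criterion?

1

Convergent coefficients and their comparison sets:
IT (methods 1·2): 0.54 vs {0.43, 0.44, 0.20, 0.19, 0.12, 0.06} → pass.
Dep (methods 1·2): 0.57 vs {0.44, 0.43, 0.33, 0.31, 0.12, 0.14} → pass.
JS (methods 1·2): 0.30 vs {0.19, 0.20, 0.31, 0.33, 0.19, 0.26} → fail.
Hos (methods 1·2): 0.38 vs {0.06, 0.12, 0.14, 0.12, 0.26, 0.19} → pass.
1 of 4 fail.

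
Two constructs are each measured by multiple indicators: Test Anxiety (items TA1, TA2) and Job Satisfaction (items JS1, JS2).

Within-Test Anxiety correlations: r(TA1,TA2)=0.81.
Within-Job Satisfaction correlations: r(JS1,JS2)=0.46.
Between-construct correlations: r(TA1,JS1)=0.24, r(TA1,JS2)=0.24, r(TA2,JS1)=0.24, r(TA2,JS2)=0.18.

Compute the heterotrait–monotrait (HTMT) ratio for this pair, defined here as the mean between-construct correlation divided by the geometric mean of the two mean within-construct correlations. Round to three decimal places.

0.369

Between-construct mean = 0.90/4 = 0.2250.
Mean within-TA = 0.81/1 = 0.8100; mean within-JS = 0.46/1 = 0.4600.
Geometric mean = √(0.8100 × 0.4600) = 0.6104.
HTMT = 0.2250 / 0.6104 = 0.369.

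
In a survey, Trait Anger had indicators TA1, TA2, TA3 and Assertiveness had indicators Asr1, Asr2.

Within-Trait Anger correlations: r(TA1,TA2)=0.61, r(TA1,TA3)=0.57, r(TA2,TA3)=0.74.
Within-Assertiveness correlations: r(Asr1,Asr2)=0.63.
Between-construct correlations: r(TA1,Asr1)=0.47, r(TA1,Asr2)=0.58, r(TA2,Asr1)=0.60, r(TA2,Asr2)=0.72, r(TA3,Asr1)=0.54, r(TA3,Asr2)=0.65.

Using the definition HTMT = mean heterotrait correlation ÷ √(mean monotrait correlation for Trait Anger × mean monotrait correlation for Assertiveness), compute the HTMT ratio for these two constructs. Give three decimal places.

Mean heterotrait r = 3.56/6 = 0.5933.
Mean within-TA = 1.92/3 = 0.6400; mean within-Asr = 0.63/1 = 0.6300.
Geometric mean = √(0.6400 × 0.6300) = 0.6350.
HTMT = 0.5933 / 0.6350 = 0.934.

0.934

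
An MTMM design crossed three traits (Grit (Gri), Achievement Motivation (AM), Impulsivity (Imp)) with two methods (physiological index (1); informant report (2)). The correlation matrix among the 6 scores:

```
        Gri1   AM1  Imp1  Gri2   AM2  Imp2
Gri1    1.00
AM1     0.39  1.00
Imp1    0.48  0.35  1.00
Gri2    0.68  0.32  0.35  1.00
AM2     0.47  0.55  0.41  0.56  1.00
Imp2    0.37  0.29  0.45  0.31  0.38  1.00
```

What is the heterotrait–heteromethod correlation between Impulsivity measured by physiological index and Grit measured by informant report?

0.35

Different traits and methods: r(Imp1, Gri2) = 0.35.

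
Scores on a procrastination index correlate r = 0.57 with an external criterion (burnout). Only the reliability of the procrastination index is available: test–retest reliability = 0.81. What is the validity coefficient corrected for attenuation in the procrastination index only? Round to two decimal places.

Single correction: r_c = r_obs / √r_xx = 0.57 / √0.81 = 0.57 / 0.9000 ≈ 0.63.

0.63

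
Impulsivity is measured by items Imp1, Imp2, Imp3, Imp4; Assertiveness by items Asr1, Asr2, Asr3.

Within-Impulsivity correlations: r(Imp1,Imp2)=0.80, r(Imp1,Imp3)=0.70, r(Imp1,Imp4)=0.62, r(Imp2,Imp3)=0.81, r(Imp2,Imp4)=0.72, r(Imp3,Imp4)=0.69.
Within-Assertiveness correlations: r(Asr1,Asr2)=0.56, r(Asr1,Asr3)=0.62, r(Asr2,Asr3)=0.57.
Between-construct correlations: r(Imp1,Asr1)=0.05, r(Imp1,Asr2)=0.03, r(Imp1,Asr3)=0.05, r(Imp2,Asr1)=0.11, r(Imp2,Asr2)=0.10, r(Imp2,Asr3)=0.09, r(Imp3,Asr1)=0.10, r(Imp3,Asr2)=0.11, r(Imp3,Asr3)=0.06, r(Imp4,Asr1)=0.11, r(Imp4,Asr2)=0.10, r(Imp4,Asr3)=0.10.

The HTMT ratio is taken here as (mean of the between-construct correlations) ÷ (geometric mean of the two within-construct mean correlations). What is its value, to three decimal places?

0.130

Between-construct mean = 1.01/12 = 0.0842.
Mean within-Imp = 4.34/6 = 0.7233; mean within-Asr = 1.75/3 = 0.5833.
Geometric mean = √(0.7233 × 0.5833) = 0.6495.
HTMT = 0.0842 / 0.6495 = 0.130.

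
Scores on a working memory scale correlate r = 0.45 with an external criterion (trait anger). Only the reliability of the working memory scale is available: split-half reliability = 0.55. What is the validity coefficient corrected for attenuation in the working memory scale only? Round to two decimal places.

Single correction: r_c = r_obs / √r_xx = 0.45 / √0.55 = 0.45 / 0.7416 ≈ 0.61.

0.61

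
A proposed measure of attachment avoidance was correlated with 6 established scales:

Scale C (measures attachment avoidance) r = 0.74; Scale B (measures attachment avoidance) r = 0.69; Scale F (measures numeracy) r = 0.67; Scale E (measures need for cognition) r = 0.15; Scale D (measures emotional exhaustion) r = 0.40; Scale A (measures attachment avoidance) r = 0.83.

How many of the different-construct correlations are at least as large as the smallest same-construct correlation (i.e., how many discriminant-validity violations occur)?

Convergent (same construct = attachment avoidance): Scale C, Scale B, Scale A.
Smallest convergent = 0.69. Discriminant values: 0.67, 0.15, 0.40; count ≥ 0.69 → 0.

0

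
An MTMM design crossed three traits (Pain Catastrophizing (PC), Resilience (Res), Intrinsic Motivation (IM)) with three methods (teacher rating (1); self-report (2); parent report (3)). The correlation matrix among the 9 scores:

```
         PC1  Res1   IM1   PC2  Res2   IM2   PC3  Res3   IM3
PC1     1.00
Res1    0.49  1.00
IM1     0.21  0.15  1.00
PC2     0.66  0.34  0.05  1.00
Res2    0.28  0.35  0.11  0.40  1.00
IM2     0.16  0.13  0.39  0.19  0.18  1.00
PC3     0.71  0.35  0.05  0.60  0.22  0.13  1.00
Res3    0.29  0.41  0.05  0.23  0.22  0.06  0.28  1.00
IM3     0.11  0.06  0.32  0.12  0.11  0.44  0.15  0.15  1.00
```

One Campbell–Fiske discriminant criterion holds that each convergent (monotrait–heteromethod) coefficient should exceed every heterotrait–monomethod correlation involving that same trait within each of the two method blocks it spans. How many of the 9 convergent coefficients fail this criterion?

Convergent coefficients and their comparison sets:
PC (methods 1·2): 0.66 vs {0.49, 0.40, 0.21, 0.19} → pass.
PC (methods 1·3): 0.71 vs {0.49, 0.28, 0.21, 0.15} → pass.
PC (methods 2·3): 0.60 vs {0.40, 0.28, 0.19, 0.15} → pass.
Res (methods 1·2): 0.35 vs {0.49, 0.40, 0.15, 0.18} → fail.
Res (methods 1·3): 0.41 vs {0.49, 0.28, 0.15, 0.15} → fail.
Res (methods 2·3): 0.22 vs {0.40, 0.28, 0.18, 0.15} → fail.
IM (methods 1·2): 0.39 vs {0.21, 0.19, 0.15, 0.18} → pass.
IM (methods 1·3): 0.32 vs {0.21, 0.15, 0.15, 0.15} → pass.
IM (methods 2·3): 0.44 vs {0.19, 0.15, 0.18, 0.15} → pass.
3 of 9 fail.

3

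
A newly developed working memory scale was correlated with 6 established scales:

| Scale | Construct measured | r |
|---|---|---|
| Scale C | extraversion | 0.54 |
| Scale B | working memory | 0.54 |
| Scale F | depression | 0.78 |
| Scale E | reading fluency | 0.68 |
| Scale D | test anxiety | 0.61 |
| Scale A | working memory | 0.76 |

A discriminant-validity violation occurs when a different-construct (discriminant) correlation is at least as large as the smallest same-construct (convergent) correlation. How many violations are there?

Convergent (same construct = working memory): Scale B, Scale A.
Smallest convergent = 0.54. Discriminant values: 0.54, 0.78, 0.68, 0.61; count ≥ 0.54 → 4.

4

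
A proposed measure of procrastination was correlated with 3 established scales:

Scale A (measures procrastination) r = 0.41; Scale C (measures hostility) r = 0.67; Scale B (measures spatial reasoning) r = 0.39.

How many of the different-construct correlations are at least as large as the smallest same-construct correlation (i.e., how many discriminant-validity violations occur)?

1

Convergent (same construct = procrastination): Scale A.
Smallest convergent = 0.41. Discriminant values: 0.67, 0.39; count ≥ 0.41 → 1.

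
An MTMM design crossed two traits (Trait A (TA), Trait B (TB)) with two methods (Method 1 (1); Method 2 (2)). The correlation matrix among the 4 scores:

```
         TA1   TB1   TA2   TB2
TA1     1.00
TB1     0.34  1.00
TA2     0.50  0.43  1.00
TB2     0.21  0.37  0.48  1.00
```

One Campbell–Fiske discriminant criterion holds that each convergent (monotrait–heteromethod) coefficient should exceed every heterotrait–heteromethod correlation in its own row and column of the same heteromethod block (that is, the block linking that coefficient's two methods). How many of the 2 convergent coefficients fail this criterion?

Convergent coefficients and their comparison sets:
TA (methods 1·2): 0.50 vs {0.21, 0.43} → pass.
TB (methods 1·2): 0.37 vs {0.43, 0.21} → fail.
1 of 2 fail.

1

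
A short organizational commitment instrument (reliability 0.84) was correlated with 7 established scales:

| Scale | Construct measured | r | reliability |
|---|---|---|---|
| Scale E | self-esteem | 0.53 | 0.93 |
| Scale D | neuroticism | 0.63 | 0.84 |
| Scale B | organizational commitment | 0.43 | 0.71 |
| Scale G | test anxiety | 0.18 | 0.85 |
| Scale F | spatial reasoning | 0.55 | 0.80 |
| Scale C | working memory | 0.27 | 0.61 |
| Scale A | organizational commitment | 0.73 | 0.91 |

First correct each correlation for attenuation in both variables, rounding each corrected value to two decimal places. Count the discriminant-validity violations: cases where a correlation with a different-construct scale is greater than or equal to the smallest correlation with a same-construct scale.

3

Disattenuated r (r / √(r_scale · r_new)):
  Scale E (disc): 0.53 / √(0.93·0.84) = 0.60
  Scale D (disc): 0.63 / √(0.84·0.84) = 0.75
  Scale B (conv): 0.43 / √(0.71·0.84) = 0.56
  Scale G (disc): 0.18 / √(0.85·0.84) = 0.21
  Scale F (disc): 0.55 / √(0.80·0.84) = 0.67
  Scale C (disc): 0.27 / √(0.61·0.84) = 0.38
  Scale A (conv): 0.73 / √(0.91·0.84) = 0.83
Smallest convergent = 0.56. Discriminant values: 0.60, 0.75, 0.21, 0.67, 0.38; count ≥ 0.56 → 3.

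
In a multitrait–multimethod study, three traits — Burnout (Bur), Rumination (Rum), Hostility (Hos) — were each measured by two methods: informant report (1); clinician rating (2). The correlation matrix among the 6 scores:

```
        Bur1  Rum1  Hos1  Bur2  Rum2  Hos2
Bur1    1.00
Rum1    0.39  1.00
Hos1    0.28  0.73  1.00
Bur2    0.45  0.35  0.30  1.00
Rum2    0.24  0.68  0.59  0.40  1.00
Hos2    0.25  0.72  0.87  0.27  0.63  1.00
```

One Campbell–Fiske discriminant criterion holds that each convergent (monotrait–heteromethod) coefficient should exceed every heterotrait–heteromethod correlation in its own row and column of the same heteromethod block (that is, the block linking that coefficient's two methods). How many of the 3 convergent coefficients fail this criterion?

Each convergent coefficient versus the relevant comparison correlations:
Bur (methods 1·2): 0.45 vs {0.24, 0.35, 0.25, 0.30} → pass.
Rum (methods 1·2): 0.68 vs {0.35, 0.24, 0.72, 0.59} → fail.
Hos (methods 1·2): 0.87 vs {0.30, 0.25, 0.59, 0.72} → pass.
1 of 3 fail.

1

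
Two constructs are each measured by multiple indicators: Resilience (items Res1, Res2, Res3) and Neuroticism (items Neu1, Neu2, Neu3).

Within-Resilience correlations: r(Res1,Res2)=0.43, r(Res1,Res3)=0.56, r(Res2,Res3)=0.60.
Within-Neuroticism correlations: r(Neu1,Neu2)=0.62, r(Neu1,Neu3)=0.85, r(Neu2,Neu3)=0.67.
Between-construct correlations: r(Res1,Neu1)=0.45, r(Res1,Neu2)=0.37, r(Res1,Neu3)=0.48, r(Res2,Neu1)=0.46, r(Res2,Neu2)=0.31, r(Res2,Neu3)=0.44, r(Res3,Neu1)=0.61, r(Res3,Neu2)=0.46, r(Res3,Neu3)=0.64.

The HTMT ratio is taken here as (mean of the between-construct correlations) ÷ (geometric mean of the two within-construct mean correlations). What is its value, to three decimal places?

Mean between = 4.22/9 = 0.4689.
Mean within-Res = 1.59/3 = 0.5300; mean within-Neu = 2.14/3 = 0.7133.
Geometric mean = √(0.5300 × 0.7133) = 0.6149.
HTMT = 0.4689 / 0.6149 = 0.763.

0.763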